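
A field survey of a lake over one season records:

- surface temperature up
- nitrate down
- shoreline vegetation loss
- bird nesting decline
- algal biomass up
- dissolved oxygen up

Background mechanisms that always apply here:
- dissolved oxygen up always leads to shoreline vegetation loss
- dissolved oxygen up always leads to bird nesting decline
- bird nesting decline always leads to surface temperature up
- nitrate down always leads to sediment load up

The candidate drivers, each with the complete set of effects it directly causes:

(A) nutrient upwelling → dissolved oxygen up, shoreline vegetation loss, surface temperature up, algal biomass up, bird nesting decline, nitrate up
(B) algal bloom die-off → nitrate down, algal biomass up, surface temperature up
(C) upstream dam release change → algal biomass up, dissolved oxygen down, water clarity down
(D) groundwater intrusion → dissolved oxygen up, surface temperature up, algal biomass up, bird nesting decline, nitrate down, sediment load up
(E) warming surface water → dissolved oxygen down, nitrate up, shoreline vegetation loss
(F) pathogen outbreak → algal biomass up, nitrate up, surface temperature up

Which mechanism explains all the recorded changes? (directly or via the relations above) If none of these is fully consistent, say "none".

D

For each candidate, compare predicted effects to what was observed:
(A) nutrient upwelling — surface temperature up +; nitrate down -; shoreline vegetation loss +; bird nesting decline +; algal biomass up +; dissolved oxygen up +
(B) algal bloom die-off — surface temperature up +; nitrate down +; shoreline vegetation loss -; bird nesting decline -; algal biomass up +; dissolved oxygen up -
(C) upstream dam release change — fails on surface temperature up, nitrate down, shoreline vegetation loss, bird nesting decline, dissolved oxygen up (predicts dissolved oxygen down, not dissolved oxygen up)
(D) groundwater intrusion — accounts for every observation (shoreline vegetation loss via dissolved oxygen up → shoreline vegetation loss)
(E) warming surface water — surface temperature up -; nitrate down -; shoreline vegetation loss +; bird nesting decline -; algal biomass up -; dissolved oxygen up -
(F) pathogen outbreak — surface temperature up +; nitrate down -; shoreline vegetation loss -; bird nesting decline -; algal biomass up +; dissolved oxygen up -
(D) alone accounts for all the evidence.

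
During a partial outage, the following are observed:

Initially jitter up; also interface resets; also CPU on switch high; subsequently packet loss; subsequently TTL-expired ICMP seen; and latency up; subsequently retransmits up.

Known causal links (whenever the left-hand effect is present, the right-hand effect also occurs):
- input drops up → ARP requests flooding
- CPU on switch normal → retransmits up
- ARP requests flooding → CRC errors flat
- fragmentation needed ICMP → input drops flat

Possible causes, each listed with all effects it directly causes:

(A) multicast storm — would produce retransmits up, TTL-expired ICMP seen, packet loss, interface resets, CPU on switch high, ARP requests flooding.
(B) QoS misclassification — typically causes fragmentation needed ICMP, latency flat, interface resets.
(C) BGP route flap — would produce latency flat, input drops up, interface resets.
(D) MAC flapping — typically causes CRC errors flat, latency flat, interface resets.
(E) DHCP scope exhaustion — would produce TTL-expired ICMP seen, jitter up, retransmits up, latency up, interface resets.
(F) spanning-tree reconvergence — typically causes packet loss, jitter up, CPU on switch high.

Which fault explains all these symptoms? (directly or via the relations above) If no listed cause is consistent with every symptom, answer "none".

none

For each candidate, compare predicted effects to what was observed:
(A) multicast storm — does not account for jitter up, latency up
(B) QoS misclassification — jitter up ✗; interface resets ✓; CPU on switch high ✗; packet loss ✗; TTL-expired ICMP seen ✗; latency up ✗; retransmits up ✗
(C) BGP route flap — jitter up ✗; interface resets ✓; CPU on switch high ✗; packet loss ✗; TTL-expired ICMP seen ✗; latency up ✗; retransmits up ✗
(D) MAC flapping — fails on jitter up, CPU on switch high, packet loss, TTL-expired ICMP seen, latency up, retransmits up (predicts latency flat, not latency up)
(E) DHCP scope exhaustion — jitter up ✓; interface resets ✓; CPU on switch high ✗; packet loss ✗; TTL-expired ICMP seen ✓; latency up ✓; retransmits up ✓
(F) spanning-tree reconvergence — does not account for interface resets, TTL-expired ICMP seen, latency up, retransmits up
Every candidate fails on at least one observation.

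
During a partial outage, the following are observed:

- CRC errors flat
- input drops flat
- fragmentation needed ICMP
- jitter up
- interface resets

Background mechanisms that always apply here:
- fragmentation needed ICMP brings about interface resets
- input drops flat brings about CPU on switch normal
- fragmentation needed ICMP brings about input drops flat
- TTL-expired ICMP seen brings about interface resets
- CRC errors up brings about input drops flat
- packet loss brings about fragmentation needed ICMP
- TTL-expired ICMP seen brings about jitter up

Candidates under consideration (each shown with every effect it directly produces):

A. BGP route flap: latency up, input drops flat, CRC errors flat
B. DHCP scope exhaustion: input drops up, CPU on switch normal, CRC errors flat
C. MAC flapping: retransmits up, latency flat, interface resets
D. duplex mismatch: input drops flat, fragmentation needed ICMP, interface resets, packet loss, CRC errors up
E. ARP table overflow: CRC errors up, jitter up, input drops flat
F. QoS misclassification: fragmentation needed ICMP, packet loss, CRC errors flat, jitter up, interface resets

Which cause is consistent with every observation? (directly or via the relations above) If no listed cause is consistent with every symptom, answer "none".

F

Checking each candidate against the observations:
(A) BGP route flap — CRC errors flat +; input drops flat +; fragmentation needed ICMP -; jitter up -; interface resets -
(B) DHCP scope exhaustion — CRC errors flat +; input drops flat -; fragmentation needed ICMP -; jitter up -; interface resets -
(C) MAC flapping — does not account for CRC errors flat, input drops flat, fragmentation needed ICMP, jitter up
(D) duplex mismatch — CRC errors flat -; input drops flat +; fragmentation needed ICMP +; jitter up -; interface resets +
(E) ARP table overflow — CRC errors flat -; input drops flat +; fragmentation needed ICMP -; jitter up +; interface resets -
(F) QoS misclassification — accounts for every observation (input drops flat by fragmentation needed ICMP → input drops flat)
(F) is the only candidate with no mismatches.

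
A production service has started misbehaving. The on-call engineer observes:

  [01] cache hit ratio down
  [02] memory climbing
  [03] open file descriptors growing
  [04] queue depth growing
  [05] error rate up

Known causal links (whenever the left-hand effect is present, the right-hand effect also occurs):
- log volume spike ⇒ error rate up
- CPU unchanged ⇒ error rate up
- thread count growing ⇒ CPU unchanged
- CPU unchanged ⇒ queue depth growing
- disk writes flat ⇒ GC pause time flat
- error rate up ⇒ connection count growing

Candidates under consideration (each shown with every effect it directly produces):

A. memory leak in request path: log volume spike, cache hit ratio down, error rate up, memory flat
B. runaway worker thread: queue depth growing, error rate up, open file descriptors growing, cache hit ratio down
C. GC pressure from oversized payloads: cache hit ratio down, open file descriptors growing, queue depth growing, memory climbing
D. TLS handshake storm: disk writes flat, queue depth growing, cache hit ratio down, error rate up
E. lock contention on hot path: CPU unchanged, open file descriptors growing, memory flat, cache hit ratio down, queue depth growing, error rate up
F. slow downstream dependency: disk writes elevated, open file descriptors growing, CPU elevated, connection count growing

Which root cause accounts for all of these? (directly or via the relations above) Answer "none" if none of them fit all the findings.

none

Testing each hypothesis:
(A) memory leak in request path — cache hit ratio down ✓; memory climbing ✗; open file descriptors growing ✗; queue depth growing ✗; error rate up ✓
(B) runaway worker thread — cache hit ratio down ✓; memory climbing ✗; open file descriptors growing ✓; queue depth growing ✓; error rate up ✓
(C) GC pressure from oversized payloads — cache hit ratio down ✓; memory climbing ✓; open file descriptors growing ✓; queue depth growing ✓; error rate up ✗
(D) TLS handshake storm — does not account for memory climbing, open file descriptors growing
(E) lock contention on hot path — fails on memory climbing (predicts memory flat, not memory climbing)
(F) slow downstream dependency — does not account for cache hit ratio down, memory climbing, queue depth growing, error rate up
Every candidate fails on at least one observation.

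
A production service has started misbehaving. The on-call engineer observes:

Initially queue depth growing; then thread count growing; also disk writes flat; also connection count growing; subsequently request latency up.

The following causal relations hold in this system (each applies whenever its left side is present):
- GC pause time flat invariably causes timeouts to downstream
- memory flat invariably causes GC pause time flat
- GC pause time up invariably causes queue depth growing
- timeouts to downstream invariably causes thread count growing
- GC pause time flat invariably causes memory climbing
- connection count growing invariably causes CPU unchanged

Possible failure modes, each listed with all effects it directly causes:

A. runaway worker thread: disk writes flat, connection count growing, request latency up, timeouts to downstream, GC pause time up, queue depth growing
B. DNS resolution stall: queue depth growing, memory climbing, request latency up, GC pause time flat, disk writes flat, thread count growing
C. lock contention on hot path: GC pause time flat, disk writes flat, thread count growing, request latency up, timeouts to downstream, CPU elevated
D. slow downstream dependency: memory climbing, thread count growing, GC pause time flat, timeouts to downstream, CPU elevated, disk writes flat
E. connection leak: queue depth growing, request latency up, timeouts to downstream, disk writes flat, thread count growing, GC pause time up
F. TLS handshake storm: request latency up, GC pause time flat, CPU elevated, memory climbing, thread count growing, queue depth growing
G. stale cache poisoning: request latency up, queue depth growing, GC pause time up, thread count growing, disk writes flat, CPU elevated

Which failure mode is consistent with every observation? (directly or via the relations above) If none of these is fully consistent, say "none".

A

Testing each hypothesis:
(A) runaway worker thread — queue depth growing match; thread count growing match (via timeouts to downstream → thread count growing); disk writes flat match; connection count growing match; request latency up match
(B) DNS resolution stall — does not account for connection count growing
(C) lock contention on hot path — does not account for queue depth growing, connection count growing
(D) slow downstream dependency — does not account for queue depth growing, connection count growing, request latency up
(E) connection leak — does not account for connection count growing
(F) TLS handshake storm — does not account for disk writes flat, connection count growing
(G) stale cache poisoning — does not account for connection count growing
(A) is the only candidate with no mismatches.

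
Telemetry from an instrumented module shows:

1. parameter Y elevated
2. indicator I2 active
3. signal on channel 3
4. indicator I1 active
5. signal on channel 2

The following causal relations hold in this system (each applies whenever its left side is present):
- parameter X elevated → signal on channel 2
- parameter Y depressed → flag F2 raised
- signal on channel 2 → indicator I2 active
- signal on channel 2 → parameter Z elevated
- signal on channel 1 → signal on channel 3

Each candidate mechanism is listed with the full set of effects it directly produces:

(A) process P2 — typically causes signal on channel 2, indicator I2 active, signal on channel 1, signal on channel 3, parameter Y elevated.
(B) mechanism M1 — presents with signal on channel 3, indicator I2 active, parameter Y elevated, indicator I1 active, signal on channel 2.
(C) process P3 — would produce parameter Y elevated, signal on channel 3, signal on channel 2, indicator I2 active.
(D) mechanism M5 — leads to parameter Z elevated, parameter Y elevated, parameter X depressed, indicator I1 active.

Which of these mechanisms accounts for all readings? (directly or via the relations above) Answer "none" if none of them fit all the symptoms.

For each candidate, compare predicted effects to what was observed:
(A) process P2 — parameter Y elevated yes; indicator I2 active yes; signal on channel 3 yes; indicator I1 active NO; signal on channel 2 yes
(B) mechanism M1 — accounts for every observation
(C) process P3 — does not account for indicator I1 active
(D) mechanism M5 — parameter Y elevated yes; indicator I2 active NO; signal on channel 3 NO; indicator I1 active yes; signal on channel 2 NO
(B) is the only candidate with no mismatches.

B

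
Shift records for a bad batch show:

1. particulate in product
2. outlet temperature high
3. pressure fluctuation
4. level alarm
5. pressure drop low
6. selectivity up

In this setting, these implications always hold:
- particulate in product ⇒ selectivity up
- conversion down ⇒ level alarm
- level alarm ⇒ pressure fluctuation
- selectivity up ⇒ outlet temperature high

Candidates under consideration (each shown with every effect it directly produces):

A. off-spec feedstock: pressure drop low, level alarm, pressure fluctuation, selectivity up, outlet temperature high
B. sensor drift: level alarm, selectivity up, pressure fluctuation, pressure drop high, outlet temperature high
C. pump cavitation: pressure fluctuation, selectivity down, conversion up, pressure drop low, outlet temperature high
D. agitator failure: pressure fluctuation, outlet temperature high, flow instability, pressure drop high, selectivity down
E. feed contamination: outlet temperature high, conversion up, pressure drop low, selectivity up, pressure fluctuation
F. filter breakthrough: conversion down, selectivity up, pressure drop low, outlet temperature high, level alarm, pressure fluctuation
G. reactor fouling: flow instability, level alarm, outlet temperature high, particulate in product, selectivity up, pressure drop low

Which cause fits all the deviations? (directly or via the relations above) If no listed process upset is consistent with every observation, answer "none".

G

Testing each hypothesis:
(A) off-spec feedstock — does not account for particulate in product
(B) sensor drift — fails on particulate in product, pressure drop low (predicts pressure drop high, not pressure drop low)
(C) pump cavitation — particulate in product -; outlet temperature high +; pressure fluctuation +; level alarm -; pressure drop low +; selectivity up -
(D) agitator failure — fails on particulate in product, level alarm, pressure drop low, selectivity up (predicts pressure drop high, not pressure drop low; predicts selectivity down, not selectivity up)
(E) feed contamination — particulate in product -; outlet temperature high +; pressure fluctuation +; level alarm -; pressure drop low +; selectivity up +
(F) filter breakthrough — does not account for particulate in product
(G) reactor fouling — accounts for every observation (pressure fluctuation by level alarm → pressure fluctuation)
(G) alone accounts for all the evidence.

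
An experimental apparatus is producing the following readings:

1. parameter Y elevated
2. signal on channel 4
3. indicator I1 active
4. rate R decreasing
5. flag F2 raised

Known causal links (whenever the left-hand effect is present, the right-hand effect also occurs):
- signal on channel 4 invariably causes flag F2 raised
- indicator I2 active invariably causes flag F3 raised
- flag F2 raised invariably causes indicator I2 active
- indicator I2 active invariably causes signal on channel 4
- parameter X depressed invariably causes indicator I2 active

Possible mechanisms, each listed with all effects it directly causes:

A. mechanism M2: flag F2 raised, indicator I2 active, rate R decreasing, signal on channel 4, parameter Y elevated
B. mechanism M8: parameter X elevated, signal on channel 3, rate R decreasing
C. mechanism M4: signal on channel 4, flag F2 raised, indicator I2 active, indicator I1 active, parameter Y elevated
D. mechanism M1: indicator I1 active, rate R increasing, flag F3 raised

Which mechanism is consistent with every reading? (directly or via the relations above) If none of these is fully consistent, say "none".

none

Testing each hypothesis:
(A) mechanism M2 — does not account for indicator I1 active
(B) mechanism M8 — does not account for parameter Y elevated, signal on channel 4, indicator I1 active, flag F2 raised
(C) mechanism M4 — does not account for rate R decreasing
(D) mechanism M1 — fails on parameter Y elevated, signal on channel 4, rate R decreasing, flag F2 raised (predicts rate R increasing, not rate R decreasing)
None of the listed candidates fits everything.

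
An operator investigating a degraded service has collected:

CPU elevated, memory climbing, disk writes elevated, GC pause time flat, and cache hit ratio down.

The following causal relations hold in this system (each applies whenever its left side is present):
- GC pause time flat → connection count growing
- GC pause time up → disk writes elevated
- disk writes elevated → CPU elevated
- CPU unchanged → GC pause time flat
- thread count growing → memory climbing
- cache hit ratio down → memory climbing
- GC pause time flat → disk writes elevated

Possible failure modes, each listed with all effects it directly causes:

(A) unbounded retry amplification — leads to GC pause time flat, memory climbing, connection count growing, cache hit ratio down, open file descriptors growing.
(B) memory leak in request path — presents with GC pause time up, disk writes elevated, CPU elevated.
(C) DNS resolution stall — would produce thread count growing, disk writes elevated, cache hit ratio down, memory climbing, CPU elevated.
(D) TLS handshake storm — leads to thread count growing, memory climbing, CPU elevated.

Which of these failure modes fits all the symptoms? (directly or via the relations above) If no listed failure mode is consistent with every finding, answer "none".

A

Testing each hypothesis:
(A) unbounded retry amplification — CPU elevated yes (by GC pause time flat → disk writes elevated → CPU elevated); memory climbing yes; disk writes elevated yes (by GC pause time flat → disk writes elevated); GC pause time flat yes; cache hit ratio down yes
(B) memory leak in request path — fails on memory climbing, GC pause time flat, cache hit ratio down (predicts GC pause time up, not GC pause time flat)
(C) DNS resolution stall — does not account for GC pause time flat
(D) TLS handshake storm — does not account for disk writes elevated, GC pause time flat, cache hit ratio down
Only (A) is consistent with every observation.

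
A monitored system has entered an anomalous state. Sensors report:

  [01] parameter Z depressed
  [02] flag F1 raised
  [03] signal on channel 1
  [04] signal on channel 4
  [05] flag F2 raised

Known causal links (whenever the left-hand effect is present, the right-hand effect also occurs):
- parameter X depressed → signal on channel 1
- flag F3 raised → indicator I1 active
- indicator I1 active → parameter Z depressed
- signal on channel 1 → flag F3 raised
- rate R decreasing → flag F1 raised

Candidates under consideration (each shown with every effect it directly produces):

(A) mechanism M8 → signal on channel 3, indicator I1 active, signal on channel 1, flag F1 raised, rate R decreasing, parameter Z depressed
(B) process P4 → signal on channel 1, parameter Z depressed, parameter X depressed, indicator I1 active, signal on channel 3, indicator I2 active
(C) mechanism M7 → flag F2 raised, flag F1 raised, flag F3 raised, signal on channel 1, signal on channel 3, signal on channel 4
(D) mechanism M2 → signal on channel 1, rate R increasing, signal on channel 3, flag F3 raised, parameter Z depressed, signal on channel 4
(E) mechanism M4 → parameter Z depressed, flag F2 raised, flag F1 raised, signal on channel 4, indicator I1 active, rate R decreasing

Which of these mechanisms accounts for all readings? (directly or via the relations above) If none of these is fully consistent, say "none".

Testing each hypothesis:
(A) mechanism M8 — does not account for signal on channel 4, flag F2 raised
(B) process P4 — does not account for flag F1 raised, signal on channel 4, flag F2 raised
(C) mechanism M7 — accounts for every observation (parameter Z depressed via flag F3 raised → indicator I1 active → parameter Z depressed)
(D) mechanism M2 — does not account for flag F1 raised, flag F2 raised
(E) mechanism M4 — does not account for signal on channel 1
Only (C) is consistent with every observation.

C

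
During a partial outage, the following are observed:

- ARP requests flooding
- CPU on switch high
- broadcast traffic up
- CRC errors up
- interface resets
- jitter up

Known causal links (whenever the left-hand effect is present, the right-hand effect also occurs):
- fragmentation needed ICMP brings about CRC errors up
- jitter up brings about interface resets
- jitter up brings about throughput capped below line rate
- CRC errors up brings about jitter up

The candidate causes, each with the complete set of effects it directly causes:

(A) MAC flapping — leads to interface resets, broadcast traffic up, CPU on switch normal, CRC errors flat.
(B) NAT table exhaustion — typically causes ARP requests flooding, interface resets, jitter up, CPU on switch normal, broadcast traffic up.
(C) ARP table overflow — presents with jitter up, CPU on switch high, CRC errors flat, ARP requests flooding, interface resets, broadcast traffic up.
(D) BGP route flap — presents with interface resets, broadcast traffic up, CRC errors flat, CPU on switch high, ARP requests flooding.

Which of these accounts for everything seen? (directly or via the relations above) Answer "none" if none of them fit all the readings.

none

Checking each candidate against the observations:
(A) MAC flapping — fails on ARP requests flooding, CPU on switch high, CRC errors up, jitter up (predicts CPU on switch normal, not CPU on switch high; predicts CRC errors flat, not CRC errors up)
(B) NAT table exhaustion — ARP requests flooding yes; CPU on switch high NO; broadcast traffic up yes; CRC errors up NO; interface resets yes; jitter up yes
(C) ARP table overflow — ARP requests flooding yes; CPU on switch high yes; broadcast traffic up yes; CRC errors up NO; interface resets yes; jitter up yes
(D) BGP route flap — fails on CRC errors up, jitter up (predicts CRC errors flat, not CRC errors up)
Every candidate fails on at least one observation.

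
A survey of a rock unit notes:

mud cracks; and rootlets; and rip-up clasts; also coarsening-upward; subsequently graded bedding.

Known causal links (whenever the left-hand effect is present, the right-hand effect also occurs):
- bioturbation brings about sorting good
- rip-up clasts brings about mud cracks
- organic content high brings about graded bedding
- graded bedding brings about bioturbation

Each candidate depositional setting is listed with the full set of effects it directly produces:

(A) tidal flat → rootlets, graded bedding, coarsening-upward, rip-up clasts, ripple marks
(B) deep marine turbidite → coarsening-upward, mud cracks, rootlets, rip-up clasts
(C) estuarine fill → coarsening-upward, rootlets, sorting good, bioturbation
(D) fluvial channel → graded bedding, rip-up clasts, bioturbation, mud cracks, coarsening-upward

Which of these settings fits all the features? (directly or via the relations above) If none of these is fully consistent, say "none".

Per-candidate check:
(A) tidal flat — accounts for every observation (mud cracks by rip-up clasts → mud cracks)
(B) deep marine turbidite — mud cracks +; rootlets +; rip-up clasts +; coarsening-upward +; graded bedding -
(C) estuarine fill — does not account for mud cracks, rip-up clasts, graded bedding
(D) fluvial channel — does not account for rootlets
(A) alone accounts for all the evidence.

A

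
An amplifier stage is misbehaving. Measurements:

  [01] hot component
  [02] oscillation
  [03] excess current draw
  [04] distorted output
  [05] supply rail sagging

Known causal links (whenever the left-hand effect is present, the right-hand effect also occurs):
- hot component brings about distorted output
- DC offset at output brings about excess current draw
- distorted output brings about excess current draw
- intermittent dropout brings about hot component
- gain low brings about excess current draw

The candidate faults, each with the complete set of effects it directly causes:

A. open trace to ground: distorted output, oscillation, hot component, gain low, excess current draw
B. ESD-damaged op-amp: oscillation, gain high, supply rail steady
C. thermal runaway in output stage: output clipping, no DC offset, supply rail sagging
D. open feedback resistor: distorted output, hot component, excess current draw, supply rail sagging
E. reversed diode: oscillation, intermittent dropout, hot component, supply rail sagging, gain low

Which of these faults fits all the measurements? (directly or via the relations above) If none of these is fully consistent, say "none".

Per-candidate check:
(A) open trace to ground — does not account for supply rail sagging
(B) ESD-damaged op-amp — hot component miss; oscillation match; excess current draw miss; distorted output miss; supply rail sagging miss
(C) thermal runaway in output stage — hot component miss; oscillation miss; excess current draw miss; distorted output miss; supply rail sagging match
(D) open feedback resistor — hot component match; oscillation miss; excess current draw match; distorted output match; supply rail sagging match
(E) reversed diode — hot component match; oscillation match; excess current draw match (via gain low → excess current draw); distorted output match (via hot component → distorted output); supply rail sagging match
(E) alone accounts for all the evidence.

E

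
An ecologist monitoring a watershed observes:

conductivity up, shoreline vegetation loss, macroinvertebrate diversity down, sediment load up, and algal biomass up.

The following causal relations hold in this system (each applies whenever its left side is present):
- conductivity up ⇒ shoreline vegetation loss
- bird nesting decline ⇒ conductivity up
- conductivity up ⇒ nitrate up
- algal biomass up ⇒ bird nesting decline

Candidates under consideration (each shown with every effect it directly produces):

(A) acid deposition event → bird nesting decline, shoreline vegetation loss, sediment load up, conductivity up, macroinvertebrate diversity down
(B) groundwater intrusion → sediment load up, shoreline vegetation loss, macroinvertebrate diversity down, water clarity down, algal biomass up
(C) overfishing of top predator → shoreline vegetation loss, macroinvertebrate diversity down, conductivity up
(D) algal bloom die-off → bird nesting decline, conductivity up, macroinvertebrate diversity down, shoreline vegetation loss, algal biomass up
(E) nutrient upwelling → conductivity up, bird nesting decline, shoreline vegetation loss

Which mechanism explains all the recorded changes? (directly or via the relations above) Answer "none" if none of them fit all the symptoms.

Checking each candidate against the observations:
(A) acid deposition event — does not account for algal biomass up
(B) groundwater intrusion — conductivity up ✓ (via algal biomass up → bird nesting decline → conductivity up); shoreline vegetation loss ✓; macroinvertebrate diversity down ✓; sediment load up ✓; algal biomass up ✓
(C) overfishing of top predator — does not account for sediment load up, algal biomass up
(D) algal bloom die-off — does not account for sediment load up
(E) nutrient upwelling — does not account for macroinvertebrate diversity down, sediment load up, algal biomass up
(B) alone accounts for all the evidence.

B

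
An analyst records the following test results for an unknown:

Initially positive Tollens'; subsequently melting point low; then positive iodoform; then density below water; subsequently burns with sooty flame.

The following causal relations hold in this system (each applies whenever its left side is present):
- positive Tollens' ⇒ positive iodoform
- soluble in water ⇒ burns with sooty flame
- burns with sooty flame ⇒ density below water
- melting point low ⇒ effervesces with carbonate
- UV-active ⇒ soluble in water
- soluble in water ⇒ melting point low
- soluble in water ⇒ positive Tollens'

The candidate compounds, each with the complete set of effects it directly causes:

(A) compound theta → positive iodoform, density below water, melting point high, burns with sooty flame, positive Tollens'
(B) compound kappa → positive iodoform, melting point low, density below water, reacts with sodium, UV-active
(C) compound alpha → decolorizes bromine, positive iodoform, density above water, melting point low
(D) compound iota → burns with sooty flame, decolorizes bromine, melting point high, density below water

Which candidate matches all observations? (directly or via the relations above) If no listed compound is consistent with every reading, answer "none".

B

Checking each candidate against the observations:
(A) compound theta — fails on melting point low (predicts melting point high, not melting point low)
(B) compound kappa — positive Tollens' ✓ (via UV-active → soluble in water → positive Tollens'); melting point low ✓; positive iodoform ✓; density below water ✓; burns with sooty flame ✓ (via UV-active → soluble in water → burns with sooty flame)
(C) compound alpha — fails on positive Tollens', density below water, burns with sooty flame (predicts density above water, not density below water)
(D) compound iota — positive Tollens' ✗; melting point low ✗; positive iodoform ✗; density below water ✓; burns with sooty flame ✓
(B) alone accounts for all the evidence.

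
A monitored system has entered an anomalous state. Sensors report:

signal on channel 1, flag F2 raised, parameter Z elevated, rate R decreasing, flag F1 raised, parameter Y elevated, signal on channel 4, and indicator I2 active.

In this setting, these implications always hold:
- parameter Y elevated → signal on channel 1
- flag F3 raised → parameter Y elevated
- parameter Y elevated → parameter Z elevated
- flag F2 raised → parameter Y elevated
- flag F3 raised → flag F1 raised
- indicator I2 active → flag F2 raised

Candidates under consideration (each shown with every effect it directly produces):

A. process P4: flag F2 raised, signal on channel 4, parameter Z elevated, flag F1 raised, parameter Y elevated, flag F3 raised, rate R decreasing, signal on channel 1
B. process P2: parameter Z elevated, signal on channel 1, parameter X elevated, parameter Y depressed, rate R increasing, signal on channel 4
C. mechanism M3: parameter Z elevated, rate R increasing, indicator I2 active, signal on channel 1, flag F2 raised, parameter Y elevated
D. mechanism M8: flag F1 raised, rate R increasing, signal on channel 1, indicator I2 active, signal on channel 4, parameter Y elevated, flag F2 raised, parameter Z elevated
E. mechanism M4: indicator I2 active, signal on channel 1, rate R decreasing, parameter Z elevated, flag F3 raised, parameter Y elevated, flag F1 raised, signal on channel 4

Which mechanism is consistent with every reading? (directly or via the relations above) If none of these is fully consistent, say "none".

E

Per-candidate check:
(A) process P4 — does not account for indicator I2 active
(B) process P2 — signal on channel 1 match; flag F2 raised miss; parameter Z elevated match; rate R decreasing miss; flag F1 raised miss; parameter Y elevated miss; signal on channel 4 match; indicator I2 active miss
(C) mechanism M3 — fails on rate R decreasing, flag F1 raised, signal on channel 4 (predicts rate R increasing, not rate R decreasing)
(D) mechanism M8 — fails on rate R decreasing (predicts rate R increasing, not rate R decreasing)
(E) mechanism M4 — signal on channel 1 match; flag F2 raised match (through indicator I2 active → flag F2 raised); parameter Z elevated match; rate R decreasing match; flag F1 raised match; parameter Y elevated match; signal on channel 4 match; indicator I2 active match
(E) is the only candidate with no mismatches.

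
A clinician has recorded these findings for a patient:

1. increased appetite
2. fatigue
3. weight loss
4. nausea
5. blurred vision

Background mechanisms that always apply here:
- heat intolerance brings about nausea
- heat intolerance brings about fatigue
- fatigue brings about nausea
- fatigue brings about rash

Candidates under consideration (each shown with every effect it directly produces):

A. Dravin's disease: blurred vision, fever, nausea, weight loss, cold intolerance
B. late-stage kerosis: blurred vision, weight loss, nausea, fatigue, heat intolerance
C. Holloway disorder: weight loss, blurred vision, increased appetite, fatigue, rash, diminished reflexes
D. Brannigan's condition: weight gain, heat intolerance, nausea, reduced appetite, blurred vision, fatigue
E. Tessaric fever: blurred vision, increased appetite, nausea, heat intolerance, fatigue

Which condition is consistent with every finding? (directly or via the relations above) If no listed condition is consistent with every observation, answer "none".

C

Checking each candidate against the observations:
(A) Dravin's disease — increased appetite miss; fatigue miss; weight loss match; nausea match; blurred vision match
(B) late-stage kerosis — increased appetite miss; fatigue match; weight loss match; nausea match; blurred vision match
(C) Holloway disorder — increased appetite match; fatigue match; weight loss match; nausea match (via fatigue → nausea); blurred vision match
(D) Brannigan's condition — fails on increased appetite, weight loss (predicts reduced appetite, not increased appetite; predicts weight gain, not weight loss)
(E) Tessaric fever — increased appetite match; fatigue match; weight loss miss; nausea match; blurred vision match
Only (C) is consistent with every observation.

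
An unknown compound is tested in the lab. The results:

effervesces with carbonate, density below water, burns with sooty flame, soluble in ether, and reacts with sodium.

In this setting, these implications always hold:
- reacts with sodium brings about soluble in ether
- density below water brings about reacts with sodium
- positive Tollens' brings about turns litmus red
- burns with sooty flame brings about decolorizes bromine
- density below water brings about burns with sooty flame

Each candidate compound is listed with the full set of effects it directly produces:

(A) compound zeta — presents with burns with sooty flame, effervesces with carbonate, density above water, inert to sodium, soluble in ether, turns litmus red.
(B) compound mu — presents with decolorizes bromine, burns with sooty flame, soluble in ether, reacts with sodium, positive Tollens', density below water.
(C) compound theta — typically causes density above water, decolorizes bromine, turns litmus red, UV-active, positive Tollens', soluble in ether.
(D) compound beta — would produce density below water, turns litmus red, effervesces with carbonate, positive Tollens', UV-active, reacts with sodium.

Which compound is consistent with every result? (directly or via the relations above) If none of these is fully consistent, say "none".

Testing each hypothesis:
(A) compound zeta — effervesces with carbonate match; density below water miss; burns with sooty flame match; soluble in ether match; reacts with sodium miss
(B) compound mu — effervesces with carbonate miss; density below water match; burns with sooty flame match; soluble in ether match; reacts with sodium match
(C) compound theta — effervesces with carbonate miss; density below water miss; burns with sooty flame miss; soluble in ether match; reacts with sodium miss
(D) compound beta — accounts for every observation (burns with sooty flame through density below water → burns with sooty flame)
(D) alone accounts for all the evidence.

D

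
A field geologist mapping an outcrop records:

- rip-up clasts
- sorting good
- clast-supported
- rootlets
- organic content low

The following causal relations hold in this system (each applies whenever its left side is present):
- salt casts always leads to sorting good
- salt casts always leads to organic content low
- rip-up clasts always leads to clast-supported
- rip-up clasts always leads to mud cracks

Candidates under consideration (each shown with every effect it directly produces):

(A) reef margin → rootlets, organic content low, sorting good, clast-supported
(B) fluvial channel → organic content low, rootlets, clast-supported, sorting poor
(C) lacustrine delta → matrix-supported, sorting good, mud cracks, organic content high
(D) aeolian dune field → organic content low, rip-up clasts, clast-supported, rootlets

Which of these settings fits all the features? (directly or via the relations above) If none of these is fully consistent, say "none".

For each candidate, compare predicted effects to what was observed:
(A) reef margin — does not account for rip-up clasts
(B) fluvial channel — fails on rip-up clasts, sorting good (predicts sorting poor, not sorting good)
(C) lacustrine delta — fails on rip-up clasts, clast-supported, rootlets, organic content low (predicts matrix-supported, not clast-supported; predicts organic content high, not organic content low)
(D) aeolian dune field — rip-up clasts +; sorting good -; clast-supported +; rootlets +; organic content low +
None of the listed candidates fits everything.

none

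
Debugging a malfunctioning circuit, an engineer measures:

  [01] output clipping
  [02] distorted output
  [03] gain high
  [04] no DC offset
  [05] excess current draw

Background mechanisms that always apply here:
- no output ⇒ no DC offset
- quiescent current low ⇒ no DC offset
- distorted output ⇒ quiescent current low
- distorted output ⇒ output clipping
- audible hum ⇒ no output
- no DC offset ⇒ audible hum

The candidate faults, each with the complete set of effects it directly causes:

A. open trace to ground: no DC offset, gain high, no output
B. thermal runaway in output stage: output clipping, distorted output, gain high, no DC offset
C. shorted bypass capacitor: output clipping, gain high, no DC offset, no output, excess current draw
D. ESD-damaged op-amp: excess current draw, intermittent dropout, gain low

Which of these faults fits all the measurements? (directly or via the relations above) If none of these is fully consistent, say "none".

Testing each hypothesis:
(A) open trace to ground — does not account for output clipping, distorted output, excess current draw
(B) thermal runaway in output stage — output clipping yes; distorted output yes; gain high yes; no DC offset yes; excess current draw NO
(C) shorted bypass capacitor — does not account for distorted output
(D) ESD-damaged op-amp — output clipping NO; distorted output NO; gain high NO; no DC offset NO; excess current draw yes
Every candidate fails on at least one observation.

none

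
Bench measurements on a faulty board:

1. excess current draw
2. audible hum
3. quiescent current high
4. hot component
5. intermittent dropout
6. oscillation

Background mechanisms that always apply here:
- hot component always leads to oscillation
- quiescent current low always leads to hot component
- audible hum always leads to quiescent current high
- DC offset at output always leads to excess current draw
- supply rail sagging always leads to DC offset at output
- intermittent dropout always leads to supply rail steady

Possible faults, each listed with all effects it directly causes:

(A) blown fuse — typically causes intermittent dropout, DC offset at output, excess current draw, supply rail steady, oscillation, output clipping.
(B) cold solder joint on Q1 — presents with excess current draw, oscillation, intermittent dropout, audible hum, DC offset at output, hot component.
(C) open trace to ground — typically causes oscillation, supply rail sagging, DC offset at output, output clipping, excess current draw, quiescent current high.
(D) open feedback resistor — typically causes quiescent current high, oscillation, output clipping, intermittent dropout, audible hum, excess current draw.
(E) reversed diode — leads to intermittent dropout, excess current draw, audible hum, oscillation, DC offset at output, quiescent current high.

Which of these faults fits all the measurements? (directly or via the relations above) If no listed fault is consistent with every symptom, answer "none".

Per-candidate check:
(A) blown fuse — excess current draw match; audible hum miss; quiescent current high miss; hot component miss; intermittent dropout match; oscillation match
(B) cold solder joint on Q1 — accounts for every observation (quiescent current high by audible hum → quiescent current high)
(C) open trace to ground — does not account for audible hum, hot component, intermittent dropout
(D) open feedback resistor — excess current draw match; audible hum match; quiescent current high match; hot component miss; intermittent dropout match; oscillation match
(E) reversed diode — excess current draw match; audible hum match; quiescent current high match; hot component miss; intermittent dropout match; oscillation match
Only (B) is consistent with every observation.

B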